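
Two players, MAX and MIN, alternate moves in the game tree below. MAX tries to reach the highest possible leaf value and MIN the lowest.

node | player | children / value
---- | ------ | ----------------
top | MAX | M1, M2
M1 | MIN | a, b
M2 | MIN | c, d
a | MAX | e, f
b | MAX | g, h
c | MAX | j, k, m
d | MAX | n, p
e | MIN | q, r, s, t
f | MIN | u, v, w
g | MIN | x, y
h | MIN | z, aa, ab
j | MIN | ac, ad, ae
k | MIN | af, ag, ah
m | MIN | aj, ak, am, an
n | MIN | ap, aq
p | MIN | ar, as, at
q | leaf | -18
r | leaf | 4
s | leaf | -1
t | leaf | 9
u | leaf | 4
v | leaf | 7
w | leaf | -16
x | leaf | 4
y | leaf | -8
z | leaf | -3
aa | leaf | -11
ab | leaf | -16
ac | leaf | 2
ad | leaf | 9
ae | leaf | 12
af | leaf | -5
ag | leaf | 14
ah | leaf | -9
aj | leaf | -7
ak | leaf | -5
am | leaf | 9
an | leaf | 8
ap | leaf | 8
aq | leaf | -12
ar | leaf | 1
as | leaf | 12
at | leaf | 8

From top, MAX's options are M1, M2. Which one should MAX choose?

M2

e (MIN): min(-18, 4, -1, 9) = -18
f (MIN): min(4, 7, -16) = -16
a (MAX): max(-18, -16) = -16
g (MIN): min(4, -8) = -8
h (MIN): min(-3, -11, -16) = -16
b (MAX): max(-8, -16) = -8
M1 (MIN): min(-16, -8) = -16
j (MIN): min(2, 9, 12) = 2
k (MIN): min(-5, 14, -9) = -9
m (MIN): min(-7, -5, 9, 8) = -7
c (MAX): max(2, -9, -7) = 2
n (MIN): min(8, -12) = -12
p (MIN): min(1, 12, 8) = 1
d (MAX): max(-12, 1) = 1
M2 (MIN): min(2, 1) = 1
top (MAX): max(-16, 1) = 1
MAX at top wants the highest of {M1=-16, M2=1}, so chooses M2.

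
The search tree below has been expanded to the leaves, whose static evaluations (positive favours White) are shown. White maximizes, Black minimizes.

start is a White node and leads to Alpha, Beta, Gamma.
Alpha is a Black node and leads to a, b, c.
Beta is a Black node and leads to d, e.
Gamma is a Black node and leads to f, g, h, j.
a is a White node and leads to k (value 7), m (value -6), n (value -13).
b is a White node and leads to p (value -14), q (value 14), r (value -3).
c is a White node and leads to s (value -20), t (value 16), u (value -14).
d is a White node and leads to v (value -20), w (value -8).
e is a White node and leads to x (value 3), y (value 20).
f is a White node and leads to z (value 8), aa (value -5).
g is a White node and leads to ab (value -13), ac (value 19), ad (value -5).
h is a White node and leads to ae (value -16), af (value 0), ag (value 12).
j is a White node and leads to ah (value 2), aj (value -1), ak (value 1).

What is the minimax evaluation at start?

a (White): max(7, -6, -13) = 7
b (White): max(-14, 14, -3) = 14
c (White): max(-20, 16, -14) = 16
Alpha (Black): min(7, 14, 16) = 7
d (White): max(-20, -8) = -8
e (White): max(3, 20) = 20
Beta (Black): min(-8, 20) = -8
f (White): max(8, -5) = 8
g (White): max(-13, 19, -5) = 19
h (White): max(-16, 0, 12) = 12
j (White): max(2, -1, 1) = 2
Gamma (Black): min(8, 19, 12, 2) = 2
start (White): max(7, -8, 2) = 7

7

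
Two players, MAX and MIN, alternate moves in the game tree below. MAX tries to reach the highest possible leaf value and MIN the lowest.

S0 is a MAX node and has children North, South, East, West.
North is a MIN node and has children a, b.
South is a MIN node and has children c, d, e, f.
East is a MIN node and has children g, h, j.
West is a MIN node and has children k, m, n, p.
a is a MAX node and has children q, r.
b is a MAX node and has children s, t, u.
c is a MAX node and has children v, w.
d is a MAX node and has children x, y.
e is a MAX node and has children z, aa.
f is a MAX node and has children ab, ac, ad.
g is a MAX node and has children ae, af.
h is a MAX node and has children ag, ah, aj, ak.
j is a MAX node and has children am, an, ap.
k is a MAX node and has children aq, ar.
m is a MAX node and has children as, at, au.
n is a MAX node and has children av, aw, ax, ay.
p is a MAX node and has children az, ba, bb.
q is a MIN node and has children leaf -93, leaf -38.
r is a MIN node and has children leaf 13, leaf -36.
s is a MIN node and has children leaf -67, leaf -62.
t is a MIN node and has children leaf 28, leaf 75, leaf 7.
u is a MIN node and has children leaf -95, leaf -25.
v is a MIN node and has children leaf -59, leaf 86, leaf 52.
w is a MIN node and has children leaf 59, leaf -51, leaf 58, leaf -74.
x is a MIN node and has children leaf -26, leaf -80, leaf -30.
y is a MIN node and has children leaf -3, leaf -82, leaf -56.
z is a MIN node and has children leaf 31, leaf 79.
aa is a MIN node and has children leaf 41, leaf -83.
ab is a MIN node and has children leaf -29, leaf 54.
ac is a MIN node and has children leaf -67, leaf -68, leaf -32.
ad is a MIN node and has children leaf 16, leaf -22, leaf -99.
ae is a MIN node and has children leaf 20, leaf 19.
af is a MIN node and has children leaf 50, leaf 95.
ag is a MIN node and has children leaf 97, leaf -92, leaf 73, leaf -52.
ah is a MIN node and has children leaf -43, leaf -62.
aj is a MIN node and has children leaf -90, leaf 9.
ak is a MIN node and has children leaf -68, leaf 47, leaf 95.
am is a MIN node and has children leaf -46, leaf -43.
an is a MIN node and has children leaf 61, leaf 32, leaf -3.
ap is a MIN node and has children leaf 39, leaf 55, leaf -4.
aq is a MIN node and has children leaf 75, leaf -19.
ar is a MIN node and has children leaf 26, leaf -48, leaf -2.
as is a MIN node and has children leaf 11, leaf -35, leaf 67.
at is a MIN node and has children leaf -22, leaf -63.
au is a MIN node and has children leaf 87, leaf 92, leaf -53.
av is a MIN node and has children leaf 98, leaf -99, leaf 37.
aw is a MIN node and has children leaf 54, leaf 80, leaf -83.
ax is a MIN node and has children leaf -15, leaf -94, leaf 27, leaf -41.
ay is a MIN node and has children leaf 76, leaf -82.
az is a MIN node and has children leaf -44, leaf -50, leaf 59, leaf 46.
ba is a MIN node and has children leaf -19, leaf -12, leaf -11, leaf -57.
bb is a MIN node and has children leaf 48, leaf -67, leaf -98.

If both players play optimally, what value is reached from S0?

-36

q (MIN): min(-93, -38) = -93
r (MIN): min(13, -36) = -36
a (MAX): max(-93, -36) = -36
s (MIN): min(-67, -62) = -67
t (MIN): min(28, 75, 7) = 7
u (MIN): min(-95, -25) = -95
b (MAX): max(-67, 7, -95) = 7
North (MIN): min(-36, 7) = -36
v (MIN): min(-59, 86, 52) = -59
w (MIN): min(59, -51, 58, -74) = -74
c (MAX): max(-59, -74) = -59
x (MIN): min(-26, -80, -30) = -80
y (MIN): min(-3, -82, -56) = -82
d (MAX): max(-80, -82) = -80
z (MIN): min(31, 79) = 31
aa (MIN): min(41, -83) = -83
e (MAX): max(31, -83) = 31
ab (MIN): min(-29, 54) = -29
ac (MIN): min(-67, -68, -32) = -68
ad (MIN): min(16, -22, -99) = -99
f (MAX): max(-29, -68, -99) = -29
South (MIN): min(-59, -80, 31, -29) = -80
ae (MIN): min(20, 19) = 19
af (MIN): min(50, 95) = 50
g (MAX): max(19, 50) = 50
ag (MIN): min(97, -92, 73, -52) = -92
ah (MIN): min(-43, -62) = -62
aj (MIN): min(-90, 9) = -90
ak (MIN): min(-68, 47, 95) = -68
h (MAX): max(-92, -62, -90, -68) = -62
am (MIN): min(-46, -43) = -46
an (MIN): min(61, 32, -3) = -3
ap (MIN): min(39, 55, -4) = -4
j (MAX): max(-46, -3, -4) = -3
East (MIN): min(50, -62, -3) = -62
aq (MIN): min(75, -19) = -19
ar (MIN): min(26, -48, -2) = -48
k (MAX): max(-19, -48) = -19
as (MIN): min(11, -35, 67) = -35
at (MIN): min(-22, -63) = -63
au (MIN): min(87, 92, -53) = -53
m (MAX): max(-35, -63, -53) = -35
av (MIN): min(98, -99, 37) = -99
aw (MIN): min(54, 80, -83) = -83
ax (MIN): min(-15, -94, 27, -41) = -94
ay (MIN): min(76, -82) = -82
n (MAX): max(-99, -83, -94, -82) = -82
az (MIN): min(-44, -50, 59, 46) = -50
ba (MIN): min(-19, -12, -11, -57) = -57
bb (MIN): min(48, -67, -98) = -98
p (MAX): max(-50, -57, -98) = -50
West (MIN): min(-19, -35, -82, -50) = -82
S0 (MAX): max(-36, -80, -62, -82) = -36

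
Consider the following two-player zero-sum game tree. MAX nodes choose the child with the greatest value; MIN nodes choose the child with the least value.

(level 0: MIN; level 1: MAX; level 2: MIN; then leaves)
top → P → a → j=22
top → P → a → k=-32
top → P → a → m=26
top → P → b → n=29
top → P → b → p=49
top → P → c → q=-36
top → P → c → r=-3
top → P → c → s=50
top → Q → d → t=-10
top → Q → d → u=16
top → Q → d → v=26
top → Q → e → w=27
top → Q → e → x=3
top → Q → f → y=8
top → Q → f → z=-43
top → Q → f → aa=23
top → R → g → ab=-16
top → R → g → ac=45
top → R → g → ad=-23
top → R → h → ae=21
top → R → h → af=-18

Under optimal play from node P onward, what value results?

a (MIN): min(22, -32, 26) = -32
b (MIN): min(29, 49) = 29
c (MIN): min(-36, -3, 50) = -36
P (MAX): max(-32, 29, -36) = 29

29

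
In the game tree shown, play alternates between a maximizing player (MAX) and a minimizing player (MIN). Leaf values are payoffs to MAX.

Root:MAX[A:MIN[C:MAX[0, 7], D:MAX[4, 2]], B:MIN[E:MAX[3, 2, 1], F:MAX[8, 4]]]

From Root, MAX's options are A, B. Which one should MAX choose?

A

C (MAX): max(0, 7) = 7
D (MAX): max(4, 2) = 4
A (MIN): min(7, 4) = 4
E (MAX): max(3, 2, 1) = 3
F (MAX): max(8, 4) = 8
B (MIN): min(3, 8) = 3
Root (MAX): max(4, 3) = 4
MAX at Root wants the highest of {A=4, B=3}, so chooses A.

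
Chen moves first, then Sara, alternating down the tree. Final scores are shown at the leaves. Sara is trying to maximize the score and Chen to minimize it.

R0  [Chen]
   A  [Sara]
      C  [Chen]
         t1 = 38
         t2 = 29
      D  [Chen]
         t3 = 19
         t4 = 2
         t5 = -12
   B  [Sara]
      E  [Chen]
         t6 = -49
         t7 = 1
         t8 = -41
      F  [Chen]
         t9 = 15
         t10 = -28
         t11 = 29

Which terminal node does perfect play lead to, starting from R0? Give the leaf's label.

t10

C (Chen): min(38, 29) = 29
D (Chen): min(19, 2, -12) = -12
A (Sara): max(29, -12) = 29
E (Chen): min(-49, 1, -41) = -49
F (Chen): min(15, -28, 29) = -28
B (Sara): max(-49, -28) = -28
R0 (Chen): min(29, -28) = -28
At R0, Chen picks B (lowest: -28).
At B, Sara picks F (highest: -28).
At F, Chen picks t10 (lowest: -28).
Terminal value -28.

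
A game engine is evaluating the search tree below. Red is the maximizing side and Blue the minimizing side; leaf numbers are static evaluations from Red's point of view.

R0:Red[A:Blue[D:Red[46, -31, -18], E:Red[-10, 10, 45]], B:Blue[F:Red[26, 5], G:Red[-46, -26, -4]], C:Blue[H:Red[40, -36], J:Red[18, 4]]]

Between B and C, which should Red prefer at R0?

F (Red): max(26, 5) = 26
G (Red): max(-46, -26, -4) = -4
B (Blue): min(26, -4) = -4
H (Red): max(40, -36) = 40
J (Red): max(18, 4) = 18
C (Blue): min(40, 18) = 18
Red prefers the higher value; B=-4, C=18. C is better since 18 > -4.

C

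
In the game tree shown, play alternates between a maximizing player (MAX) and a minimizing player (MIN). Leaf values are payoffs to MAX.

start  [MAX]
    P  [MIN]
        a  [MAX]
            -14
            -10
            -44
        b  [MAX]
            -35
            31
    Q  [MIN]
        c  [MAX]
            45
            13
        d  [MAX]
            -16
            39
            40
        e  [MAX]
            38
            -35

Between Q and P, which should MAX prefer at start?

Q

c (MAX): max(45, 13) = 45
d (MAX): max(-16, 39, 40) = 40
e (MAX): max(38, -35) = 38
Q (MIN): min(45, 40, 38) = 38
a (MAX): max(-14, -10, -44) = -10
b (MAX): max(-35, 31) = 31
P (MIN): min(-10, 31) = -10
MAX prefers the higher value; Q=38, P=-10. Q is better since 38 > -10.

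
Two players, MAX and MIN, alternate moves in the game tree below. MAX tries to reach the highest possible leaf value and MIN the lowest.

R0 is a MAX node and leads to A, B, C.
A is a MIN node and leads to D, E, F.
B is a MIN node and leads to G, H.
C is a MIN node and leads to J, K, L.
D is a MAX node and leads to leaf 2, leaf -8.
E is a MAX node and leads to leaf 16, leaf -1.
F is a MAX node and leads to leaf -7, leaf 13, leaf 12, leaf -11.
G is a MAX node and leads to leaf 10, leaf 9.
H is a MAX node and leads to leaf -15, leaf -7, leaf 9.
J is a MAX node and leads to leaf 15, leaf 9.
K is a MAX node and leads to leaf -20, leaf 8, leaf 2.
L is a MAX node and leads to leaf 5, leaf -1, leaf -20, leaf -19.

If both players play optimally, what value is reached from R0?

9

D (MAX): max(2, -8) = 2
E (MAX): max(16, -1) = 16
F (MAX): max(-7, 13, 12, -11) = 13
A (MIN): min(2, 16, 13) = 2
G (MAX): max(10, 9) = 10
H (MAX): max(-15, -7, 9) = 9
B (MIN): min(10, 9) = 9
J (MAX): max(15, 9) = 15
K (MAX): max(-20, 8, 2) = 8
L (MAX): max(5, -1, -20, -19) = 5
C (MIN): min(15, 8, 5) = 5
R0 (MAX): max(2, 9, 5) = 9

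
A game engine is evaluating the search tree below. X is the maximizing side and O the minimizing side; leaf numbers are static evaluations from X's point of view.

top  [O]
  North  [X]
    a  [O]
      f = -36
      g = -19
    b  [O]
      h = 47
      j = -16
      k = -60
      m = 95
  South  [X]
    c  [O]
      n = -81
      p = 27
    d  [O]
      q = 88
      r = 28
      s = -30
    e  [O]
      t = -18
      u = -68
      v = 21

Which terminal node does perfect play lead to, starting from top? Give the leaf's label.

f

a (O): min(-36, -19) = -36
b (O): min(47, -16, -60, 95) = -60
North (X): max(-36, -60) = -36
c (O): min(-81, 27) = -81
d (O): min(88, 28, -30) = -30
e (O): min(-18, -68, 21) = -68
South (X): max(-81, -30, -68) = -30
top (O): min(-36, -30) = -36
At top, O picks North (lowest: -36).
At North, X picks a (highest: -36).
At a, O picks f (lowest: -36).
Terminal value -36.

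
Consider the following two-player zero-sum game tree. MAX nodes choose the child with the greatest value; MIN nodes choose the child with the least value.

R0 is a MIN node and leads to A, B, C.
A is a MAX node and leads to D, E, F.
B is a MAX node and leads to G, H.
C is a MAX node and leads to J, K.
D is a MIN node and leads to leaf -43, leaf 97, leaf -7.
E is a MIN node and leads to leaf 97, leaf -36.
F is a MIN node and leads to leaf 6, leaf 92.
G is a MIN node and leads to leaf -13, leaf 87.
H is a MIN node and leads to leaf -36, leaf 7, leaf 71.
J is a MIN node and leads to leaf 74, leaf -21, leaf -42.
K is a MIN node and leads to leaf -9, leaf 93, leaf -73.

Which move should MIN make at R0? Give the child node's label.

C

D (MIN): min(-43, 97, -7) = -43
E (MIN): min(97, -36) = -36
F (MIN): min(6, 92) = 6
A (MAX): max(-43, -36, 6) = 6
G (MIN): min(-13, 87) = -13
H (MIN): min(-36, 7, 71) = -36
B (MAX): max(-13, -36) = -13
J (MIN): min(74, -21, -42) = -42
K (MIN): min(-9, 93, -73) = -73
C (MAX): max(-42, -73) = -42
R0 (MIN): min(6, -13, -42) = -42
MIN at R0 wants the lowest of {A=6, B=-13, C=-42}, so chooses C.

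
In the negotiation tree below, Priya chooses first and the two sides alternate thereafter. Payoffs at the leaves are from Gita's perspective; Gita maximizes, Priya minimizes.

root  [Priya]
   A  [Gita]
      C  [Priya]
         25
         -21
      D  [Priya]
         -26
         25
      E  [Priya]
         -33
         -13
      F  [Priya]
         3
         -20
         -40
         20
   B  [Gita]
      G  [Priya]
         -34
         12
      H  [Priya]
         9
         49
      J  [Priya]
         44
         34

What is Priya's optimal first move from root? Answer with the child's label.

C (Priya): min(25, -21) = -21
D (Priya): min(-26, 25) = -26
E (Priya): min(-33, -13) = -33
F (Priya): min(3, -20, -40, 20) = -40
A (Gita): max(-21, -26, -33, -40) = -21
G (Priya): min(-34, 12) = -34
H (Priya): min(9, 49) = 9
J (Priya): min(44, 34) = 34
B (Gita): max(-34, 9, 34) = 34
root (Priya): min(-21, 34) = -21
Priya at root wants the lowest of {A=-21, B=34}, so chooses A.

A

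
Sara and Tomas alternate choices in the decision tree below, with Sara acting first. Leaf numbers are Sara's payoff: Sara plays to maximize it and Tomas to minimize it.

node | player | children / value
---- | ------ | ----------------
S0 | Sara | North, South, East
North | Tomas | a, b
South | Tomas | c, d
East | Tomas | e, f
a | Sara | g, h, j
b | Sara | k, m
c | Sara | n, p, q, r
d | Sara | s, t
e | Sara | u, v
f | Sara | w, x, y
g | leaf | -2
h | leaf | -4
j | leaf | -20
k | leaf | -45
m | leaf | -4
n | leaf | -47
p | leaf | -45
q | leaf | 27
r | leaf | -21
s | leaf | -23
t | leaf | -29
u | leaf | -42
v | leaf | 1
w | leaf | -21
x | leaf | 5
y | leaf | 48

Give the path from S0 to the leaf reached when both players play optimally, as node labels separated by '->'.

S0 -> East -> e -> v

a (Sara): max(-2, -4, -20) = -2
b (Sara): max(-45, -4) = -4
North (Tomas): min(-2, -4) = -4
c (Sara): max(-47, -45, 27, -21) = 27
d (Sara): max(-23, -29) = -23
South (Tomas): min(27, -23) = -23
e (Sara): max(-42, 1) = 1
f (Sara): max(-21, 5, 48) = 48
East (Tomas): min(1, 48) = 1
S0 (Sara): max(-4, -23, 1) = 1
At S0, Sara picks East (highest: 1).
At East, Tomas picks e (lowest: 1).
At e, Sara picks v (highest: 1).
Terminal value 1.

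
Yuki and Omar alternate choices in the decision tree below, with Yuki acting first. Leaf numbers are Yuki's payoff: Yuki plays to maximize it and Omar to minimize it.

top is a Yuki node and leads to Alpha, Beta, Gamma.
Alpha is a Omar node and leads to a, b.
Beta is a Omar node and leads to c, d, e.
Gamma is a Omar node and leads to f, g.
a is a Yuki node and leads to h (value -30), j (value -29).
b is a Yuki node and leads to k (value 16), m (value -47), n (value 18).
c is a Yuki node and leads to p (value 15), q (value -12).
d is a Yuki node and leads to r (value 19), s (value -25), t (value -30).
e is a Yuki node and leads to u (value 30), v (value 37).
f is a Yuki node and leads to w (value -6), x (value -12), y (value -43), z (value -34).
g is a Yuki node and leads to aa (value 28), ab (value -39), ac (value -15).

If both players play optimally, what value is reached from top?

15

a (Yuki): max(-30, -29) = -29
b (Yuki): max(16, -47, 18) = 18
Alpha (Omar): min(-29, 18) = -29
c (Yuki): max(15, -12) = 15
d (Yuki): max(19, -25, -30) = 19
e (Yuki): max(30, 37) = 37
Beta (Omar): min(15, 19, 37) = 15
f (Yuki): max(-6, -12, -43, -34) = -6
g (Yuki): max(28, -39, -15) = 28
Gamma (Omar): min(-6, 28) = -6
top (Yuki): max(-29, 15, -6) = 15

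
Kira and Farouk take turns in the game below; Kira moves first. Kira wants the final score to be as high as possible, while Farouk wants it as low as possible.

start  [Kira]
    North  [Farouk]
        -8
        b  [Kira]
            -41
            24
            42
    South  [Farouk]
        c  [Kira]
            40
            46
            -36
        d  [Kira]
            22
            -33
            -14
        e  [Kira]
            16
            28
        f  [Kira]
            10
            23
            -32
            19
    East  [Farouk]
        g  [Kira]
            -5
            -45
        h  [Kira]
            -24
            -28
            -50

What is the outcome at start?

22

b (Kira): max(-41, 24, 42) = 42
North (Farouk): min(-8, 42) = -8
c (Kira): max(40, 46, -36) = 46
d (Kira): max(22, -33, -14) = 22
e (Kira): max(16, 28) = 28
f (Kira): max(10, 23, -32, 19) = 23
South (Farouk): min(46, 22, 28, 23) = 22
g (Kira): max(-5, -45) = -5
h (Kira): max(-24, -28, -50) = -24
East (Farouk): min(-5, -24) = -24
start (Kira): max(-8, 22, -24) = 22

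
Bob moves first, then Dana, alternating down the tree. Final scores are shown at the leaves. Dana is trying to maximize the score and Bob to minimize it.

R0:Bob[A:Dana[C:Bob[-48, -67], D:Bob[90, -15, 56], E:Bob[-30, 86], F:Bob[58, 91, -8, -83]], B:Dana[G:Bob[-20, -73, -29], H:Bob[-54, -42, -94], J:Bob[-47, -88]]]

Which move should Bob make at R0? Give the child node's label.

C (Bob): min(-48, -67) = -67
D (Bob): min(90, -15, 56) = -15
E (Bob): min(-30, 86) = -30
F (Bob): min(58, 91, -8, -83) = -83
A (Dana): max(-67, -15, -30, -83) = -15
G (Bob): min(-20, -73, -29) = -73
H (Bob): min(-54, -42, -94) = -94
J (Bob): min(-47, -88) = -88
B (Dana): max(-73, -94, -88) = -73
R0 (Bob): min(-15, -73) = -73
Bob at R0 wants the lowest of {A=-15, B=-73}, so chooses B.

B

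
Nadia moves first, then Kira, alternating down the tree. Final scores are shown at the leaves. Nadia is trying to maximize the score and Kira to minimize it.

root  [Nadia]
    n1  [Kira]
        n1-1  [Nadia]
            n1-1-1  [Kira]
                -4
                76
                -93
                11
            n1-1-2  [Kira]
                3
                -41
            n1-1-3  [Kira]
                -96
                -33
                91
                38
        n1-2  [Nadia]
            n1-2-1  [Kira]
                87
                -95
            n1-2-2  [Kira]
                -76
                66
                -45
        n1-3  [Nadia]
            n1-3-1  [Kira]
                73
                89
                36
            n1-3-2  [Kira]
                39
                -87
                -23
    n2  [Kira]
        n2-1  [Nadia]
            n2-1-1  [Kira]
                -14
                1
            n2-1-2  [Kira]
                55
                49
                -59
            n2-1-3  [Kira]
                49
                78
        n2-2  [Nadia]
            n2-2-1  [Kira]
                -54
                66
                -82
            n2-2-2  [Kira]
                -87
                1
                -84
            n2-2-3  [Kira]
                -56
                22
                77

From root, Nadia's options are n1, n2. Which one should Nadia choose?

n1-1-1 (Kira): min(-4, 76, -93, 11) = -93
n1-1-2 (Kira): min(3, -41) = -41
n1-1-3 (Kira): min(-96, -33, 91, 38) = -96
n1-1 (Nadia): max(-93, -41, -96) = -41
n1-2-1 (Kira): min(87, -95) = -95
n1-2-2 (Kira): min(-76, 66, -45) = -76
n1-2 (Nadia): max(-95, -76) = -76
n1-3-1 (Kira): min(73, 89, 36) = 36
n1-3-2 (Kira): min(39, -87, -23) = -87
n1-3 (Nadia): max(36, -87) = 36
n1 (Kira): min(-41, -76, 36) = -76
n2-1-1 (Kira): min(-14, 1) = -14
n2-1-2 (Kira): min(55, 49, -59) = -59
n2-1-3 (Kira): min(49, 78) = 49
n2-1 (Nadia): max(-14, -59, 49) = 49
n2-2-1 (Kira): min(-54, 66, -82) = -82
n2-2-2 (Kira): min(-87, 1, -84) = -87
n2-2-3 (Kira): min(-56, 22, 77) = -56
n2-2 (Nadia): max(-82, -87, -56) = -56
n2 (Kira): min(49, -56) = -56
root (Nadia): max(-76, -56) = -56
Nadia at root wants the highest of {n1=-76, n2=-56}, so chooses n2.

n2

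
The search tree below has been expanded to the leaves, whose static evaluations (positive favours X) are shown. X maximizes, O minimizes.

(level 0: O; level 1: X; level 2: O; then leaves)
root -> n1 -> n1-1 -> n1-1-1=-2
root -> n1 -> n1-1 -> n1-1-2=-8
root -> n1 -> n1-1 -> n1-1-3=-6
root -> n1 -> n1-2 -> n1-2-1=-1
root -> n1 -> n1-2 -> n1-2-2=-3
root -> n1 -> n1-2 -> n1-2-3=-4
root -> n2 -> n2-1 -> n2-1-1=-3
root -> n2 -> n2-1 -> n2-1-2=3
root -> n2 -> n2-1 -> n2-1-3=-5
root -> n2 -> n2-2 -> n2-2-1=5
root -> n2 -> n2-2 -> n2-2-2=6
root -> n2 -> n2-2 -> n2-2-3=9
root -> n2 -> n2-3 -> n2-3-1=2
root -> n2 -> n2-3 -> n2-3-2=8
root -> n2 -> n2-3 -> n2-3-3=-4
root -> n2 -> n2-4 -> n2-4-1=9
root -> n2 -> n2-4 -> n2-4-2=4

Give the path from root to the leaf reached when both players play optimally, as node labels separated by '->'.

n1-1 (O): min(-2, -8, -6) = -8
n1-2 (O): min(-1, -3, -4) = -4
n1 (X): max(-8, -4) = -4
n2-1 (O): min(-3, 3, -5) = -5
n2-2 (O): min(5, 6, 9) = 5
n2-3 (O): min(2, 8, -4) = -4
n2-4 (O): min(9, 4) = 4
n2 (X): max(-5, 5, -4, 4) = 5
root (O): min(-4, 5) = -4
At root, O picks n1 (lowest: -4).
At n1, X picks n1-2 (highest: -4).
At n1-2, O picks n1-2-3 (lowest: -4).
Terminal value -4.

root -> n1 -> n1-2 -> n1-2-3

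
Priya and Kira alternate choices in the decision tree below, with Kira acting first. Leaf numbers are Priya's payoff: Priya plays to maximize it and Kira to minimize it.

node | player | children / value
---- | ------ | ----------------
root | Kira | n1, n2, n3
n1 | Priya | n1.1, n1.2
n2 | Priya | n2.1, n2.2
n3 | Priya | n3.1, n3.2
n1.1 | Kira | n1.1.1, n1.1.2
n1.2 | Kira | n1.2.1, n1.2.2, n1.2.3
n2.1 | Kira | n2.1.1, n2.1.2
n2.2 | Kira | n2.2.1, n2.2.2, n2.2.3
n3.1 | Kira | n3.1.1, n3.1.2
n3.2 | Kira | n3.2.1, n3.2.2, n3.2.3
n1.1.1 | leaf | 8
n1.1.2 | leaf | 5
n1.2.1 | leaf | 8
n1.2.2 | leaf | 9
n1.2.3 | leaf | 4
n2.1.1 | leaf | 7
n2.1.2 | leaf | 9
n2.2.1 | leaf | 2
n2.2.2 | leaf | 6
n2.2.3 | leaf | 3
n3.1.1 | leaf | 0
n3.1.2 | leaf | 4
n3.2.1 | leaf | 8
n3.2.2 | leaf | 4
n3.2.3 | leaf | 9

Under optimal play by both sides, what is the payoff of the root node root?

n1.1 (Kira): min(8, 5) = 5
n1.2 (Kira): min(8, 9, 4) = 4
n1 (Priya): max(5, 4) = 5
n2.1 (Kira): min(7, 9) = 7
n2.2 (Kira): min(2, 6, 3) = 2
n2 (Priya): max(7, 2) = 7
n3.1 (Kira): min(0, 4) = 0
n3.2 (Kira): min(8, 4, 9) = 4
n3 (Priya): max(0, 4) = 4
root (Kira): min(5, 7, 4) = 4

4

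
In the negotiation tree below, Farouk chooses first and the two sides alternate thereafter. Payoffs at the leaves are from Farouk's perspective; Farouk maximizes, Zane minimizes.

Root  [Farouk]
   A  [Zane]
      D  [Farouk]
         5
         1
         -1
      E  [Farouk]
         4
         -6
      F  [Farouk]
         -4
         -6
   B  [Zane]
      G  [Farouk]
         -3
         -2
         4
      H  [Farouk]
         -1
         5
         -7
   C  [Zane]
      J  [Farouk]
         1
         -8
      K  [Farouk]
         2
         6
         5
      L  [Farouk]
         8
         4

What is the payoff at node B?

4

G (Farouk): max(-3, -2, 4) = 4
H (Farouk): max(-1, 5, -7) = 5
B (Zane): min(4, 5) = 4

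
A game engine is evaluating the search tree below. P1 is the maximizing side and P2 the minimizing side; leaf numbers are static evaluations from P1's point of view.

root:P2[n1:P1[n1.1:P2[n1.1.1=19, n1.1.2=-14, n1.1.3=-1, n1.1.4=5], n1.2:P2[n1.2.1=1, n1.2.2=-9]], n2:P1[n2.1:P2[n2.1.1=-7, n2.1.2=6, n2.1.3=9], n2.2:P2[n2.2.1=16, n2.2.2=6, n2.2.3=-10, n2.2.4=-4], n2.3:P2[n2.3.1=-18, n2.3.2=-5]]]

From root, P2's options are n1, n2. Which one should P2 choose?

n1

n1.1 (P2): min(19, -14, -1, 5) = -14
n1.2 (P2): min(1, -9) = -9
n1 (P1): max(-14, -9) = -9
n2.1 (P2): min(-7, 6, 9) = -7
n2.2 (P2): min(16, 6, -10, -4) = -10
n2.3 (P2): min(-18, -5) = -18
n2 (P1): max(-7, -10, -18) = -7
root (P2): min(-9, -7) = -9
P2 at root wants the lowest of {n1=-9, n2=-7}, so chooses n1.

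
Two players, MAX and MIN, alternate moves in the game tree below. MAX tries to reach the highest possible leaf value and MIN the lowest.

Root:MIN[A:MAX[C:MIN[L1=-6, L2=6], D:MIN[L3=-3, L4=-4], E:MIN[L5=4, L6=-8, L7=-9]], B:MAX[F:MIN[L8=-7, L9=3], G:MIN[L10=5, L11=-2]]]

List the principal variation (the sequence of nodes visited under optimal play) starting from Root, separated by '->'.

Root -> A -> D -> L4

C (MIN): min(-6, 6) = -6
D (MIN): min(-3, -4) = -4
E (MIN): min(4, -8, -9) = -9
A (MAX): max(-6, -4, -9) = -4
F (MIN): min(-7, 3) = -7
G (MIN): min(5, -2) = -2
B (MAX): max(-7, -2) = -2
Root (MIN): min(-4, -2) = -4
At Root, MIN picks A (lowest: -4).
At A, MAX picks D (highest: -4).
At D, MIN picks L4 (lowest: -4).
Terminal value -4.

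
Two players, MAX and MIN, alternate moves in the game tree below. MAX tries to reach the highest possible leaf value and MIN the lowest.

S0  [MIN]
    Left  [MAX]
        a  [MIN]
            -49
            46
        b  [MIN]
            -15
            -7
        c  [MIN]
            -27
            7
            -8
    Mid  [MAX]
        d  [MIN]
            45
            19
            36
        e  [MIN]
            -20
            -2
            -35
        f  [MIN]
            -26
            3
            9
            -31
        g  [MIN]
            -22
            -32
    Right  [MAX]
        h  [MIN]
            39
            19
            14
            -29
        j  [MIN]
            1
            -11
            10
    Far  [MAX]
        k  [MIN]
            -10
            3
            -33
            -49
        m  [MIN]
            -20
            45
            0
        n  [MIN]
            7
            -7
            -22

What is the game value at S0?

-20

a (MIN): min(-49, 46) = -49
b (MIN): min(-15, -7) = -15
c (MIN): min(-27, 7, -8) = -27
Left (MAX): max(-49, -15, -27) = -15
d (MIN): min(45, 19, 36) = 19
e (MIN): min(-20, -2, -35) = -35
f (MIN): min(-26, 3, 9, -31) = -31
g (MIN): min(-22, -32) = -32
Mid (MAX): max(19, -35, -31, -32) = 19
h (MIN): min(39, 19, 14, -29) = -29
j (MIN): min(1, -11, 10) = -11
Right (MAX): max(-29, -11) = -11
k (MIN): min(-10, 3, -33, -49) = -49
m (MIN): min(-20, 45, 0) = -20
n (MIN): min(7, -7, -22) = -22
Far (MAX): max(-49, -20, -22) = -20
S0 (MIN): min(-15, 19, -11, -20) = -20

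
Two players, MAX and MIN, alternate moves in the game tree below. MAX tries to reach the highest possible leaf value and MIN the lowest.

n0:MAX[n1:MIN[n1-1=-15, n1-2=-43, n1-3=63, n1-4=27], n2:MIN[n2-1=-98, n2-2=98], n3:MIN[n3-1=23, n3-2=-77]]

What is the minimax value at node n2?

-98

n2 (MIN): min(-98, 98) = -98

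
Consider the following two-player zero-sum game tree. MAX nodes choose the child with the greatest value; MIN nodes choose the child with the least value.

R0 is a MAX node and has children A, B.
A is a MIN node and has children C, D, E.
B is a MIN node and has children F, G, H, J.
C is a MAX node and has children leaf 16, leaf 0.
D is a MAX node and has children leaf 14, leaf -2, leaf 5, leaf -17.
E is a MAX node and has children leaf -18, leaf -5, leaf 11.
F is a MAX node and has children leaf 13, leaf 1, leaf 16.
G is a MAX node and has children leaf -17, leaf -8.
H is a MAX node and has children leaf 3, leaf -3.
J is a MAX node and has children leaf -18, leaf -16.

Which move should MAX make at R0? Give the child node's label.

A

C (MAX): max(16, 0) = 16
D (MAX): max(14, -2, 5, -17) = 14
E (MAX): max(-18, -5, 11) = 11
A (MIN): min(16, 14, 11) = 11
F (MAX): max(13, 1, 16) = 16
G (MAX): max(-17, -8) = -8
H (MAX): max(3, -3) = 3
J (MAX): max(-18, -16) = -16
B (MIN): min(16, -8, 3, -16) = -16
R0 (MAX): max(11, -16) = 11
MAX at R0 wants the highest of {A=11, B=-16}, so chooses A.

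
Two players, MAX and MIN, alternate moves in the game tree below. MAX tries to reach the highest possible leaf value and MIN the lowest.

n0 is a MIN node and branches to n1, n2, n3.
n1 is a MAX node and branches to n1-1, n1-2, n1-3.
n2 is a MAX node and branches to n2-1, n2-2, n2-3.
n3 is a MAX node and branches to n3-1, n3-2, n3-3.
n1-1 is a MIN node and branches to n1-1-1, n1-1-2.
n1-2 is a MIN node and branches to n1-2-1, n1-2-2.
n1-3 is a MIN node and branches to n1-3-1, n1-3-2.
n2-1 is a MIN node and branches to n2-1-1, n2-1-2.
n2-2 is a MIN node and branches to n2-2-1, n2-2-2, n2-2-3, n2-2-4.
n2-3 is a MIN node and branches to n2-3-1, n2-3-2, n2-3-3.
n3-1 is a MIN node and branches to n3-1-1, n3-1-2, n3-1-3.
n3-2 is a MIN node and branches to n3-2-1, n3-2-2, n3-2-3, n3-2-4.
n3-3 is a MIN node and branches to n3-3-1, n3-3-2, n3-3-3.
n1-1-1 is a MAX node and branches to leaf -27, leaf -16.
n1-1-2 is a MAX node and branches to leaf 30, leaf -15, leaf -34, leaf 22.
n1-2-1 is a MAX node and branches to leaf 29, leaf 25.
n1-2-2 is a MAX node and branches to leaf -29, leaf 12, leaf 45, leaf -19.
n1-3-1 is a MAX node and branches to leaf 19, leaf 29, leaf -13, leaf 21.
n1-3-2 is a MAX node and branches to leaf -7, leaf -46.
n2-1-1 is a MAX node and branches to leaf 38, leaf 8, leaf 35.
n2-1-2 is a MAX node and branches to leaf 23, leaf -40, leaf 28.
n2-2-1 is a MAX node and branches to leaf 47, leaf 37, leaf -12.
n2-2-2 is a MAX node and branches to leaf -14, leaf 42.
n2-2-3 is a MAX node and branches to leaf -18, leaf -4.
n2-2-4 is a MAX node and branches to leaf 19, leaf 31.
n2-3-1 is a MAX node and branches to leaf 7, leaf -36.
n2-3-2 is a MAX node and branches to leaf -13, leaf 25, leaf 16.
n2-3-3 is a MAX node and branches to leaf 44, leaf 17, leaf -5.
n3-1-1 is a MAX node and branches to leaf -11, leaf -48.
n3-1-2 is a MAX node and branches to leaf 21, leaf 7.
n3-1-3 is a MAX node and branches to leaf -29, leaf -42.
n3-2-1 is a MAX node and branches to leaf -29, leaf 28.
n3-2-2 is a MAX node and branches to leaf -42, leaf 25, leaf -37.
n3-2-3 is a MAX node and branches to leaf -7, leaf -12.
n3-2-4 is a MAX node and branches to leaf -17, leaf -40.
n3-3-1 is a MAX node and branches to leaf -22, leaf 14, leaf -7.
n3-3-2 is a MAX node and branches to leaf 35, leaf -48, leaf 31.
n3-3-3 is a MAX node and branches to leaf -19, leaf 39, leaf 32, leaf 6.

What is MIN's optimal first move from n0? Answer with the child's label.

n1-1-1 (MAX): max(-27, -16) = -16
n1-1-2 (MAX): max(30, -15, -34, 22) = 30
n1-1 (MIN): min(-16, 30) = -16
n1-2-1 (MAX): max(29, 25) = 29
n1-2-2 (MAX): max(-29, 12, 45, -19) = 45
n1-2 (MIN): min(29, 45) = 29
n1-3-1 (MAX): max(19, 29, -13, 21) = 29
n1-3-2 (MAX): max(-7, -46) = -7
n1-3 (MIN): min(29, -7) = -7
n1 (MAX): max(-16, 29, -7) = 29
n2-1-1 (MAX): max(38, 8, 35) = 38
n2-1-2 (MAX): max(23, -40, 28) = 28
n2-1 (MIN): min(38, 28) = 28
n2-2-1 (MAX): max(47, 37, -12) = 47
n2-2-2 (MAX): max(-14, 42) = 42
n2-2-3 (MAX): max(-18, -4) = -4
n2-2-4 (MAX): max(19, 31) = 31
n2-2 (MIN): min(47, 42, -4, 31) = -4
n2-3-1 (MAX): max(7, -36) = 7
n2-3-2 (MAX): max(-13, 25, 16) = 25
n2-3-3 (MAX): max(44, 17, -5) = 44
n2-3 (MIN): min(7, 25, 44) = 7
n2 (MAX): max(28, -4, 7) = 28
n3-1-1 (MAX): max(-11, -48) = -11
n3-1-2 (MAX): max(21, 7) = 21
n3-1-3 (MAX): max(-29, -42) = -29
n3-1 (MIN): min(-11, 21, -29) = -29
n3-2-1 (MAX): max(-29, 28) = 28
n3-2-2 (MAX): max(-42, 25, -37) = 25
n3-2-3 (MAX): max(-7, -12) = -7
n3-2-4 (MAX): max(-17, -40) = -17
n3-2 (MIN): min(28, 25, -7, -17) = -17
n3-3-1 (MAX): max(-22, 14, -7) = 14
n3-3-2 (MAX): max(35, -48, 31) = 35
n3-3-3 (MAX): max(-19, 39, 32, 6) = 39
n3-3 (MIN): min(14, 35, 39) = 14
n3 (MAX): max(-29, -17, 14) = 14
n0 (MIN): min(29, 28, 14) = 14
MIN at n0 wants the lowest of {n1=29, n2=28, n3=14}, so chooses n3.

n3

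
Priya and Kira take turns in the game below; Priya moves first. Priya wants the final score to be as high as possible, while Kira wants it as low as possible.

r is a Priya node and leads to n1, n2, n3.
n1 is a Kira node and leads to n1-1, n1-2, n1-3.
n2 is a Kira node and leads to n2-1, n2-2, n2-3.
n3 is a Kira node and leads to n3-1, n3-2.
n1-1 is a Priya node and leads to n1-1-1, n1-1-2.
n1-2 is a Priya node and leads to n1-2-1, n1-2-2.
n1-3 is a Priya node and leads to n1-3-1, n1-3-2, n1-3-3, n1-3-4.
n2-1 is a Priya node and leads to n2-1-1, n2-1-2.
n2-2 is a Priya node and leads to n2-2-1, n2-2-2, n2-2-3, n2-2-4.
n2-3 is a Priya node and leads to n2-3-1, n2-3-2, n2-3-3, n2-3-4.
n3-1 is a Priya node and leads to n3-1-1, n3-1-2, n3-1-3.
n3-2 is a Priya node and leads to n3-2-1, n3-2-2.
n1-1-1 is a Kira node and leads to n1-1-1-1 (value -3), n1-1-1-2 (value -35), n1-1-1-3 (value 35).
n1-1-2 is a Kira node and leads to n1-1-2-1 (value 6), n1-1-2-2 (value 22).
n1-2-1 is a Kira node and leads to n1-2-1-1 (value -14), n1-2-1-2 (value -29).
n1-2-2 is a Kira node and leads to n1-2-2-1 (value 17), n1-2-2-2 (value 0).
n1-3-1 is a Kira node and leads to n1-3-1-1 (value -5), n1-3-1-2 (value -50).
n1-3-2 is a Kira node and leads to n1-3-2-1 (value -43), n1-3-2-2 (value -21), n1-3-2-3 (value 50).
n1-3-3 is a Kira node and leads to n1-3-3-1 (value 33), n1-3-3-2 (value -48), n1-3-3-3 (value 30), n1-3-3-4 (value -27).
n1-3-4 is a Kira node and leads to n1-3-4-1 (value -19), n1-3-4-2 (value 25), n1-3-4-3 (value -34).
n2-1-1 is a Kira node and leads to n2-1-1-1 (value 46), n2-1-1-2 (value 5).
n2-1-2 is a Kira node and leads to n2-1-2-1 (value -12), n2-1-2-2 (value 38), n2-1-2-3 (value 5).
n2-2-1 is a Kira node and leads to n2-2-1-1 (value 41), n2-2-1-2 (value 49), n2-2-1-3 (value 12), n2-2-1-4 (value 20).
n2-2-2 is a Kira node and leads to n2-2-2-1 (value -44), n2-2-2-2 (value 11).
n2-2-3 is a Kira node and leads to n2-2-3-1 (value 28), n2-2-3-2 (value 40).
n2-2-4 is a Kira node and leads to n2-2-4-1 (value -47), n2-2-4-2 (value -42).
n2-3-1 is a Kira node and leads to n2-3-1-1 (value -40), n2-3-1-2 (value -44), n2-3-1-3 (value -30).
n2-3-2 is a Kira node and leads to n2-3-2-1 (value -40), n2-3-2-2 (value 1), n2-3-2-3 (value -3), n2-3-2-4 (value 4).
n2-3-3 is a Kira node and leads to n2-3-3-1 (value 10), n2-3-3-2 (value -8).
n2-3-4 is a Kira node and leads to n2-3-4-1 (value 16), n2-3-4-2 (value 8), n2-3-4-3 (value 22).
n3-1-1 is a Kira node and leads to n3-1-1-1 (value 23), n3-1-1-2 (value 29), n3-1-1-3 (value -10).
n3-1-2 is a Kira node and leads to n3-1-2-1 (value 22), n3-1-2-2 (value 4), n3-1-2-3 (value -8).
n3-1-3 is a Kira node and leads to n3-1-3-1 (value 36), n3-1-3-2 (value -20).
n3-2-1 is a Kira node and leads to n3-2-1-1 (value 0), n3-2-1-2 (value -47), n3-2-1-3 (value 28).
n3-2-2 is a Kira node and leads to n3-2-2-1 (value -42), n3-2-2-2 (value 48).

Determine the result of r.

n1-1-1 (Kira): min(-3, -35, 35) = -35
n1-1-2 (Kira): min(6, 22) = 6
n1-1 (Priya): max(-35, 6) = 6
n1-2-1 (Kira): min(-14, -29) = -29
n1-2-2 (Kira): min(17, 0) = 0
n1-2 (Priya): max(-29, 0) = 0
n1-3-1 (Kira): min(-5, -50) = -50
n1-3-2 (Kira): min(-43, -21, 50) = -43
n1-3-3 (Kira): min(33, -48, 30, -27) = -48
n1-3-4 (Kira): min(-19, 25, -34) = -34
n1-3 (Priya): max(-50, -43, -48, -34) = -34
n1 (Kira): min(6, 0, -34) = -34
n2-1-1 (Kira): min(46, 5) = 5
n2-1-2 (Kira): min(-12, 38, 5) = -12
n2-1 (Priya): max(5, -12) = 5
n2-2-1 (Kira): min(41, 49, 12, 20) = 12
n2-2-2 (Kira): min(-44, 11) = -44
n2-2-3 (Kira): min(28, 40) = 28
n2-2-4 (Kira): min(-47, -42) = -47
n2-2 (Priya): max(12, -44, 28, -47) = 28
n2-3-1 (Kira): min(-40, -44, -30) = -44
n2-3-2 (Kira): min(-40, 1, -3, 4) = -40
n2-3-3 (Kira): min(10, -8) = -8
n2-3-4 (Kira): min(16, 8, 22) = 8
n2-3 (Priya): max(-44, -40, -8, 8) = 8
n2 (Kira): min(5, 28, 8) = 5
n3-1-1 (Kira): min(23, 29, -10) = -10
n3-1-2 (Kira): min(22, 4, -8) = -8
n3-1-3 (Kira): min(36, -20) = -20
n3-1 (Priya): max(-10, -8, -20) = -8
n3-2-1 (Kira): min(0, -47, 28) = -47
n3-2-2 (Kira): min(-42, 48) = -42
n3-2 (Priya): max(-47, -42) = -42
n3 (Kira): min(-8, -42) = -42
r (Priya): max(-34, 5, -42) = 5

5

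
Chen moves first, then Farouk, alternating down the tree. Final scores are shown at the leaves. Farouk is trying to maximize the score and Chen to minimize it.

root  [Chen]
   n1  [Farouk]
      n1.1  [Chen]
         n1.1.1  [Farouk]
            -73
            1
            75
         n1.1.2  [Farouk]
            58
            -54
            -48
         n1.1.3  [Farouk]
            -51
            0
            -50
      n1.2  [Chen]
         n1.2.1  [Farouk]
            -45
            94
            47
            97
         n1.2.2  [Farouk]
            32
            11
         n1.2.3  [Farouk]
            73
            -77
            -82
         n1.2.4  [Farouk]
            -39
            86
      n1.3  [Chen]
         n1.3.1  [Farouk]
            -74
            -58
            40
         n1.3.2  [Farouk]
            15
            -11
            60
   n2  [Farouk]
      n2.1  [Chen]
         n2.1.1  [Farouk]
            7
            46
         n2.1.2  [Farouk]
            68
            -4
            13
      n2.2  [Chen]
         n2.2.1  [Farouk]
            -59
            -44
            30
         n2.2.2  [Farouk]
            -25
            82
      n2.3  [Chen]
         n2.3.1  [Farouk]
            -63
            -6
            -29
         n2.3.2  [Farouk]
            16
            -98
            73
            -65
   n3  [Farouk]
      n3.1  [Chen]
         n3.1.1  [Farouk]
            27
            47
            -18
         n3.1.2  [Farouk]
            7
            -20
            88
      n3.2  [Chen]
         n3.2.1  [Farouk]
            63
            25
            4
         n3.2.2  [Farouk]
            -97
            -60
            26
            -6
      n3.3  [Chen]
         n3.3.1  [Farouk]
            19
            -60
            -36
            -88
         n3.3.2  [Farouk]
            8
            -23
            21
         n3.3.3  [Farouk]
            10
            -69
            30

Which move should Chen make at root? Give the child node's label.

n1

n1.1.1 (Farouk): max(-73, 1, 75) = 75
n1.1.2 (Farouk): max(58, -54, -48) = 58
n1.1.3 (Farouk): max(-51, 0, -50) = 0
n1.1 (Chen): min(75, 58, 0) = 0
n1.2.1 (Farouk): max(-45, 94, 47, 97) = 97
n1.2.2 (Farouk): max(32, 11) = 32
n1.2.3 (Farouk): max(73, -77, -82) = 73
n1.2.4 (Farouk): max(-39, 86) = 86
n1.2 (Chen): min(97, 32, 73, 86) = 32
n1.3.1 (Farouk): max(-74, -58, 40) = 40
n1.3.2 (Farouk): max(15, -11, 60) = 60
n1.3 (Chen): min(40, 60) = 40
n1 (Farouk): max(0, 32, 40) = 40
n2.1.1 (Farouk): max(7, 46) = 46
n2.1.2 (Farouk): max(68, -4, 13) = 68
n2.1 (Chen): min(46, 68) = 46
n2.2.1 (Farouk): max(-59, -44, 30) = 30
n2.2.2 (Farouk): max(-25, 82) = 82
n2.2 (Chen): min(30, 82) = 30
n2.3.1 (Farouk): max(-63, -6, -29) = -6
n2.3.2 (Farouk): max(16, -98, 73, -65) = 73
n2.3 (Chen): min(-6, 73) = -6
n2 (Farouk): max(46, 30, -6) = 46
n3.1.1 (Farouk): max(27, 47, -18) = 47
n3.1.2 (Farouk): max(7, -20, 88) = 88
n3.1 (Chen): min(47, 88) = 47
n3.2.1 (Farouk): max(63, 25, 4) = 63
n3.2.2 (Farouk): max(-97, -60, 26, -6) = 26
n3.2 (Chen): min(63, 26) = 26
n3.3.1 (Farouk): max(19, -60, -36, -88) = 19
n3.3.2 (Farouk): max(8, -23, 21) = 21
n3.3.3 (Farouk): max(10, -69, 30) = 30
n3.3 (Chen): min(19, 21, 30) = 19
n3 (Farouk): max(47, 26, 19) = 47
root (Chen): min(40, 46, 47) = 40
Chen at root wants the lowest of {n1=40, n2=46, n3=47}, so chooses n1.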